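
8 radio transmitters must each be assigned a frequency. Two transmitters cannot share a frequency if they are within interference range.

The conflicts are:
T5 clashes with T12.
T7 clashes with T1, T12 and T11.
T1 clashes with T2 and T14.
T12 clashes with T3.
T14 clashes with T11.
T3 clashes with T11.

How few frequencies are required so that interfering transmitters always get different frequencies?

2

T1 and T2 conflict, so at least 2 frequencies are needed.
2 frequencies suffice: T5=2, T7=2, T1=1, T12=1, T2=2, T14=2, T3=2, T11=1. No two conflicting transmitters share a frequency.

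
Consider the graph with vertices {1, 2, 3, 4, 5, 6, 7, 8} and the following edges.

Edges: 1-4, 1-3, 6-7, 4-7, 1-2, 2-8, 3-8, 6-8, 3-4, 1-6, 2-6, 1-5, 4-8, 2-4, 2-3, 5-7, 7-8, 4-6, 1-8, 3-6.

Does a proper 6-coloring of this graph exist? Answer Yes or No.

The chromatic number is 6. 1, 2, 3, 4, 6, 8 are mutually adjacent (a clique of size 6), so at least 6 colors are needed.
6 colors suffice: color red → {1, 7}; color blue → {5, 8}; color green → {4}; color yellow → {6}; color purple → {2}; color orange → {3}.
That is already a proper 6-coloring.

Yes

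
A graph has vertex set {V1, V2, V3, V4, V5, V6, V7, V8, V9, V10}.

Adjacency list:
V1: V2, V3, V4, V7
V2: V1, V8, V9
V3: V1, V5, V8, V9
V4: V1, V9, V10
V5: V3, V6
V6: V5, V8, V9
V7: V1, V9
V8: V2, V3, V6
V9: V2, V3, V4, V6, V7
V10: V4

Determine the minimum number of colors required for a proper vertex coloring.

V3 and V5 are adjacent, so at least 2 colors are needed.
2 colors suffice: color 1 → {V1, V5, V8, V9, V10}; color 2 → {V2, V3, V4, V6, V7}. No two adjacent vertices share a color.

2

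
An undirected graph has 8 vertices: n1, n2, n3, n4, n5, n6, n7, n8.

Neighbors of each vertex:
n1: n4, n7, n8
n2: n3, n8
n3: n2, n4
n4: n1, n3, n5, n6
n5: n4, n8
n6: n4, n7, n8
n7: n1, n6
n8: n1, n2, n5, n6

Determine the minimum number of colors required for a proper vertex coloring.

The cycle n6-n4-n3-n2-n8-n6 has odd length 5, so it cannot be 2-colored; at least 3 colors are needed.
3 colors suffice: color 1 → {n4, n7, n8}; color 2 → {n1, n3, n5, n6}; color 3 → {n2}. Each edge has distinct colors on its endpoints.

3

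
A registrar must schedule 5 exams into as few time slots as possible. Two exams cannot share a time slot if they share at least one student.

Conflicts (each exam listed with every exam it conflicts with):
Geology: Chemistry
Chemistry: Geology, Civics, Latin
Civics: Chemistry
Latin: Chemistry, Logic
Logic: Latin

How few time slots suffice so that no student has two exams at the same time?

2

Chemistry and Latin conflict, so at least 2 time slots are needed.
2 time slots suffice: time slot 1 → {Chemistry, Logic}; time slot 2 → {Geology, Civics, Latin}. Every pair that conflicts lands in different time slots.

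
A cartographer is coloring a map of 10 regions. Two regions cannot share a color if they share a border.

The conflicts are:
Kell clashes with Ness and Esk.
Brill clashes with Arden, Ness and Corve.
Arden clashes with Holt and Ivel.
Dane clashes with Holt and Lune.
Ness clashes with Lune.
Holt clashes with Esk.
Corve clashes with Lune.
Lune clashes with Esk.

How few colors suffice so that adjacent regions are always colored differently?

Holt and Esk conflict, so at least 2 colors are needed.
2 colors suffice: color 1 → {Kell, Brill, Holt, Ivel, Lune}; color 2 → {Arden, Dane, Ness, Corve, Esk}. No two conflicting regions share a color.

2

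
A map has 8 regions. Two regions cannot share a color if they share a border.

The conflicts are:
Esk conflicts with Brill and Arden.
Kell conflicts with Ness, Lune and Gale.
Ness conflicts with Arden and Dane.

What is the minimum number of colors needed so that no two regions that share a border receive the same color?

2

Esk and Brill conflict, so at least 2 colors are needed.
One proper 2-coloring: Esk=1, Brill=2, Kell=2, Ness=1, Lune=1, Arden=2, Dane=2, Gale=1. No two conflicting regions share a color.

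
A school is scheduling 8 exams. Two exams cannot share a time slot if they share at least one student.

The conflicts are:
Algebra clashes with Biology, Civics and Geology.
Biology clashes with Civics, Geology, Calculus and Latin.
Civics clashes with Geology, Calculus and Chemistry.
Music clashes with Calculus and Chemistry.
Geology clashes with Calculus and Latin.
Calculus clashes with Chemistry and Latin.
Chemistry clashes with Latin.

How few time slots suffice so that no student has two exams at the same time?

Biology, Civics, Geology, Calculus are mutually in conflict, so at least 4 time slots are needed.
4 time slots suffice: time slot 1 → {Algebra, Calculus}; time slot 2 → {Civics, Music, Latin}; time slot 3 → {Geology, Chemistry}; time slot 4 → {Biology}. Every pair that conflicts lands in different time slots.

4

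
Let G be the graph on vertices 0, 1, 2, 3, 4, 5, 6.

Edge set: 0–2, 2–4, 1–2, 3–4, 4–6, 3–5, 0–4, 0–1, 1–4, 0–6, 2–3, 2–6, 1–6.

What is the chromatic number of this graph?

0, 1, 2, 4, 6 are mutually adjacent (a clique of size 5), so at least 5 colors are needed.
One proper 5-coloring: 0=purple, 1=green, 2=blue, 3=green, 4=red, 5=red, 6=yellow. Every edge joins two different colors.

5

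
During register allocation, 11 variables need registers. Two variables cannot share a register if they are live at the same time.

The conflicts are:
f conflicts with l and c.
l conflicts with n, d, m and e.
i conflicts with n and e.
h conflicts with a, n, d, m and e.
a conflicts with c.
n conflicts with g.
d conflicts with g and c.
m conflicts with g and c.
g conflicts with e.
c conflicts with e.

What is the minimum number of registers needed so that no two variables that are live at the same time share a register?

2

m and c conflict, so at least 2 registers are needed.
A valid assignment using 2 registers: f=2, l=1, i=1, h=1, a=2, n=2, d=2, m=2, g=1, c=1, e=2. Each listed conflict is separated.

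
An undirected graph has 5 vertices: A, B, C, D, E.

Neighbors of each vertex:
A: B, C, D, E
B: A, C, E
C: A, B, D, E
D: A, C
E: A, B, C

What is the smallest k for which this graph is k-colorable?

4

A, B, C, E are pairwise adjacent (a clique of size 4), so at least 4 colors are needed.
4 colors suffice: color red → {C}; color blue → {A}; color green → {B, D}; color yellow → {E}. Each edge has distinct colors on its endpoints.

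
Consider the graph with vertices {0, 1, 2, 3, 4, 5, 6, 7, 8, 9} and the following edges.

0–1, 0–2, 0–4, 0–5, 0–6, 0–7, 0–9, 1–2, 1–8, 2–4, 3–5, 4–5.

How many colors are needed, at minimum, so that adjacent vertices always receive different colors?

3

0, 1, 2 are mutually adjacent, so at least 3 colors are needed.
3 colors suffice: 0=red, 1=green, 2=blue, 3=red, 4=green, 5=blue, 6=blue, 7=blue, 8=red, 9=blue. Every edge joins two different colors.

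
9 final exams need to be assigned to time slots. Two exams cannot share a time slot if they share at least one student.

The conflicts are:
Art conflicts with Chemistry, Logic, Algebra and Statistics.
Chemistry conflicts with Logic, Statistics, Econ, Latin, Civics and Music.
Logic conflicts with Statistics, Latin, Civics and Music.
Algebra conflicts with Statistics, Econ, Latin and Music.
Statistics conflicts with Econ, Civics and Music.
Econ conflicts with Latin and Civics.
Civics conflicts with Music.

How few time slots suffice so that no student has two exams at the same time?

5

Chemistry, Logic, Statistics, Civics, Music are mutually in conflict, so at least 5 time slots are needed.
5 time slots suffice: time slot 1 → {Chemistry, Algebra}; time slot 2 → {Statistics, Latin}; time slot 3 → {Logic, Econ}; time slot 4 → {Art, Civics}; time slot 5 → {Music}. Every pair that conflicts lands in different time slots.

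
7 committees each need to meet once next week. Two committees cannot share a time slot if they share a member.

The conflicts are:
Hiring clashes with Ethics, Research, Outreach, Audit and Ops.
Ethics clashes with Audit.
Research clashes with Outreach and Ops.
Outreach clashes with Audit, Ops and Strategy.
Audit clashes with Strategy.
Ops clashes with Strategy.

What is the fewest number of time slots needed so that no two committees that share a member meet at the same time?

4

Hiring, Research, Outreach, Ops are mutually in conflict, so at least 4 time slots are needed.
4 time slots suffice: time slot 1 → {Ethics, Outreach}; time slot 2 → {Hiring, Strategy}; time slot 3 → {Audit, Ops}; time slot 4 → {Research}. Each listed conflict is separated.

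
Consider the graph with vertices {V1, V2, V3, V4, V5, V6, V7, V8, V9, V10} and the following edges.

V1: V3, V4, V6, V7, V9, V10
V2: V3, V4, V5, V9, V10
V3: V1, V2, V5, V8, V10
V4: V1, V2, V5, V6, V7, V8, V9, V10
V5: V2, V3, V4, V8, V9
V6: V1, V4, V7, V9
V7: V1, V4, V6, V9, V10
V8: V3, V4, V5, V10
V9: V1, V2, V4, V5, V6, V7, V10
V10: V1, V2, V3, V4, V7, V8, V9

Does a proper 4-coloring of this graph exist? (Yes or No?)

No

V1, V4, V6, V7, V9 are mutually adjacent (a clique of size 5), so at least 5 colors are needed.
So 4 colors are not enough.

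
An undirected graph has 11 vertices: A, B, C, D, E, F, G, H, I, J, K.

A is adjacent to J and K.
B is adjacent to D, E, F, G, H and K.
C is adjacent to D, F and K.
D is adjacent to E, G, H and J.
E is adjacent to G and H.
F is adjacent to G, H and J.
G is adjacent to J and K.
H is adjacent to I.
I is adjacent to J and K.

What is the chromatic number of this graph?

B, D, E, G are pairwise adjacent (a clique of size 4), so at least 4 colors are needed.
A valid assignment using 4 colors: A=1, B=2, C=1, D=3, E=4, F=3, G=1, H=1, I=4, J=2, K=3. No two adjacent vertices share a color.

4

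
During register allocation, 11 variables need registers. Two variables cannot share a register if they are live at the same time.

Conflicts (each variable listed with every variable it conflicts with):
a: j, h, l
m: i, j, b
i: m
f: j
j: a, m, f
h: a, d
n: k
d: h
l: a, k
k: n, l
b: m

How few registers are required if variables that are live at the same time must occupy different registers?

l and k conflict, so at least 2 registers are needed.
2 registers suffice: register 1 → {i, j, h, n, l, b}; register 2 → {a, m, f, d, k}. Each listed conflict is separated.

2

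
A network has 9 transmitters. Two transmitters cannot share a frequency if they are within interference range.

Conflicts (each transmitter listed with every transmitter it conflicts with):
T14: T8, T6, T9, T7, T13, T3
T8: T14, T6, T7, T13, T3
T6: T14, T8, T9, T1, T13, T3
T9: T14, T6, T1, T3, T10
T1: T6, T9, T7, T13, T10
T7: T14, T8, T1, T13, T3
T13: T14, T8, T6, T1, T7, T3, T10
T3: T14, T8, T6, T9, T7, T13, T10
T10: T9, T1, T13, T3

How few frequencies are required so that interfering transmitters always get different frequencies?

5

T14, T8, T7, T13, T3 all conflict with each other, so at least 5 frequencies are needed.
Using 5 frequencies: T14=4, T8=5, T6=3, T9=1, T1=2, T7=3, T13=1, T3=2, T10=3. Each listed conflict is separated.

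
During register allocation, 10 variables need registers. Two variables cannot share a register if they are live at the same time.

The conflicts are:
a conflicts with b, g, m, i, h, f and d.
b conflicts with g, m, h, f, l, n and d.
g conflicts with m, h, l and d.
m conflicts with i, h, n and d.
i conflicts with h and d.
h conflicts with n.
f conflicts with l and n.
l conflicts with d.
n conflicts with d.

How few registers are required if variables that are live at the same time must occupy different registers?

a, b, g, m, h all conflict with each other, so at least 5 registers are needed.
A valid assignment using 5 registers: a=2, b=1, g=5, m=3, i=1, h=4, f=3, l=2, n=2, d=4. Every pair that conflicts lands in different registers.

5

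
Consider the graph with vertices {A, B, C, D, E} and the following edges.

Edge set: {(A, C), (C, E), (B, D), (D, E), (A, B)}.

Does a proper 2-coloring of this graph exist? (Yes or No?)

No

The cycle E-D-B-A-C-E has odd length 5, so it cannot be 2-colored; at least 3 colors are needed.
So 2 colors are not enough.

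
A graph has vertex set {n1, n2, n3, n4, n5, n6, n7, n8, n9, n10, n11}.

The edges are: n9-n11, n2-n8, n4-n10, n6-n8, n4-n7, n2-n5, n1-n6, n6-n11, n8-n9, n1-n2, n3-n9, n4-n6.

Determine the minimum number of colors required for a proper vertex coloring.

2

n8 and n9 are adjacent, so at least 2 colors are needed.
A valid assignment using 2 colors: n1=B, n2=R, n3=B, n4=B, n5=B, n6=R, n7=R, n8=B, n9=R, n10=R, n11=B. Every edge joins two different colors.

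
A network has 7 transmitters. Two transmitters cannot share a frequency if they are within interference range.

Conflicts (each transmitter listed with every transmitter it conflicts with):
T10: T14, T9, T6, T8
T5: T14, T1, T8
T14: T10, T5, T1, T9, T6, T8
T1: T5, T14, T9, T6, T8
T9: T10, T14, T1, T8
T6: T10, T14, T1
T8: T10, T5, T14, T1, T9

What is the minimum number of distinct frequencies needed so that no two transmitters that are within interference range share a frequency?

4

T5, T14, T1, T8 are mutually in conflict, so at least 4 frequencies are needed.
4 frequencies suffice: frequency 1 → {T14}; frequency 2 → {T6, T8}; frequency 3 → {T10, T1}; frequency 4 → {T5, T9}. Each listed conflict is separated.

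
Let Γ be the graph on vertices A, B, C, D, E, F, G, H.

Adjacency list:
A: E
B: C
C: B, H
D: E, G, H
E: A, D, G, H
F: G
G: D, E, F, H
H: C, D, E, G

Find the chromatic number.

4

D, E, G, H form a clique, so at least 4 colors are needed.
4 colors suffice: A=1, B=1, C=2, D=4, E=3, F=1, G=2, H=1. Every edge joins two different colors.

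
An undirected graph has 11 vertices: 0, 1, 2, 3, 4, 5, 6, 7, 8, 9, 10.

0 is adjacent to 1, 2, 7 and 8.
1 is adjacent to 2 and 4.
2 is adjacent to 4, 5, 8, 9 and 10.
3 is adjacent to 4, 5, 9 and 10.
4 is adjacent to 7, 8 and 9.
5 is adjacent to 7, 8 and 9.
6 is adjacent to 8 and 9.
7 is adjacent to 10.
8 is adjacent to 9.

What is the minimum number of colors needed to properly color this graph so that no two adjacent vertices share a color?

4

2, 5, 8, 9 form a clique, so at least 4 colors are needed.
One proper 4-coloring: 0=c, 1=b, 2=a, 3=a, 4=c, 5=c, 6=a, 7=a, 8=b, 9=d, 10=b. Every edge joins two different colors.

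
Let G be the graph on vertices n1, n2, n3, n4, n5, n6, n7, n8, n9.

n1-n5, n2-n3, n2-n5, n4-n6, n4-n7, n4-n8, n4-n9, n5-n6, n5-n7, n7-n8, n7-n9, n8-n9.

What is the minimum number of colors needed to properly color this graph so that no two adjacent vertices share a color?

n4, n7, n8, n9 form a clique, so at least 4 colors are needed.
One proper 4-coloring: n1=R, n2=R, n3=B, n4=B, n5=B, n6=R, n7=R, n8=Y, n9=G. No two adjacent vertices share a color.

4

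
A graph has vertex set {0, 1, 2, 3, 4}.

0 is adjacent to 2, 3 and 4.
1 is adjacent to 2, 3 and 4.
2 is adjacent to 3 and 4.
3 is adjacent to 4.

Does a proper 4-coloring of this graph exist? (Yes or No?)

The chromatic number is 4. 1, 2, 3, 4 are pairwise adjacent (a clique of size 4), so at least 4 colors are needed.
A valid assignment using 4 colors: 0=yellow, 1=yellow, 2=green, 3=blue, 4=red.
That is already a proper 4-coloring.

Yes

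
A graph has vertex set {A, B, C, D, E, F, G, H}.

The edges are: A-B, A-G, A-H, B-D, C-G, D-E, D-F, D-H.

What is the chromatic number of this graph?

C and G are adjacent, so at least 2 colors are needed.
A valid assignment using 2 colors: A=red, B=blue, C=red, D=red, E=blue, F=blue, G=blue, H=blue. No two adjacent vertices share a color.

2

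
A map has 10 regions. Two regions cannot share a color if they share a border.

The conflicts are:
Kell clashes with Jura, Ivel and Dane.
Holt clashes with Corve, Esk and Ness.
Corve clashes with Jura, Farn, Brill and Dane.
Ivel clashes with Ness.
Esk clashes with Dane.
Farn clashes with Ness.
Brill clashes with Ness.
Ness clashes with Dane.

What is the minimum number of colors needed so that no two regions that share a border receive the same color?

Farn and Ness conflict, so at least 2 colors are needed.
One proper 2-coloring: Kell=1, Holt=2, Corve=1, Jura=2, Ivel=2, Esk=1, Farn=2, Brill=2, Ness=1, Dane=2. Every pair that conflicts lands in different colors.

2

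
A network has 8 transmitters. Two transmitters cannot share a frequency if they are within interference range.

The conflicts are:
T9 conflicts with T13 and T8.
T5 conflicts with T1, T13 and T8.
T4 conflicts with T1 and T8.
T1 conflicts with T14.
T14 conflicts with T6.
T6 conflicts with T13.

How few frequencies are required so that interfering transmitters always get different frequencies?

3

The cycle T6-T14-T1-T5-T13-T6 has odd length 5, so it cannot be 2-colored; at least 3 frequencies are needed.
3 frequencies suffice: frequency 1 → {T1, T13, T8}; frequency 2 → {T9, T5, T4, T6}; frequency 3 → {T14}. Each listed conflict is separated.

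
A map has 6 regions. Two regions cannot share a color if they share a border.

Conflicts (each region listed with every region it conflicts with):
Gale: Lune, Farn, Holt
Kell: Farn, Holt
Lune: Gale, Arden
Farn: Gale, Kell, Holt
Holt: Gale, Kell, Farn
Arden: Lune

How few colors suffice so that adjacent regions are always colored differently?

3

Kell, Farn, Holt all conflict with each other, so at least 3 colors are needed.
3 colors suffice: color 1 → {Lune, Farn}; color 2 → {Holt, Arden}; color 3 → {Gale, Kell}. Each listed conflict is separated.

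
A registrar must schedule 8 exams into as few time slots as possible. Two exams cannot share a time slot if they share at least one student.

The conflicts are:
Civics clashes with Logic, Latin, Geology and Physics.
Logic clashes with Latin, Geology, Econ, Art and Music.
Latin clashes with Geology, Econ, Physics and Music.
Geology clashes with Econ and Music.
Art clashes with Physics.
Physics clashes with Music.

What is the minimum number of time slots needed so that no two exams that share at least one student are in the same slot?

Logic, Latin, Geology, Music all conflict with each other, so at least 4 time slots are needed.
4 time slots suffice: time slot 1 → {Latin, Art}; time slot 2 → {Logic, Physics}; time slot 3 → {Geology}; time slot 4 → {Civics, Econ, Music}. Every pair that conflicts lands in different time slots.

4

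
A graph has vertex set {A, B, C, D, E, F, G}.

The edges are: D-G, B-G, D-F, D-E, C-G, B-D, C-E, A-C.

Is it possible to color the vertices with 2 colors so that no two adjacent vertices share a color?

No

B, D, G form a triangle, so at least 3 colors are needed.
So 2 colors are not enough.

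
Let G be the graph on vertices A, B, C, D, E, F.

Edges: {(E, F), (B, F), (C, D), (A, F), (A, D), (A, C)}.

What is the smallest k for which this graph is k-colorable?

A, C, D are pairwise adjacent, so at least 3 colors are needed.
3 colors suffice: A=1, B=1, C=3, D=2, E=1, F=2. No two adjacent vertices share a color.

3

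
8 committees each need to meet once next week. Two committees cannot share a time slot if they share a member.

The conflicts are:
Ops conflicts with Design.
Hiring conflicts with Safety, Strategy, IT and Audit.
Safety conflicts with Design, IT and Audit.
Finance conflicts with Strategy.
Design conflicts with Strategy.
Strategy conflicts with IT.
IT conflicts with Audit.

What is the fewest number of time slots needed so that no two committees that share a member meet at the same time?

Hiring, Safety, IT, Audit all conflict with each other, so at least 4 time slots are needed.
4 time slots suffice: time slot 1 → {Ops, Safety, Strategy}; time slot 2 → {Finance, Design, IT}; time slot 3 → {Hiring}; time slot 4 → {Audit}. No two conflicting committees share a time slot.

4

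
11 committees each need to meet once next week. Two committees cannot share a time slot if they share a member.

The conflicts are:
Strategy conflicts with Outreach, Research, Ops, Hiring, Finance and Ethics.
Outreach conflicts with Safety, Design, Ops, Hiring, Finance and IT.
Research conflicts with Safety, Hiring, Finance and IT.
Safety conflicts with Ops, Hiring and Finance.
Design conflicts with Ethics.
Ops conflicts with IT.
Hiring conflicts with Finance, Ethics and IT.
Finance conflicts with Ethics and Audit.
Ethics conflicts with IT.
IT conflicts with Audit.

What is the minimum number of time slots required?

4

Strategy, Research, Hiring, Finance are mutually in conflict, so at least 4 time slots are needed.
Using 4 time slots: Strategy=4, Outreach=3, Research=3, Safety=4, Design=1, Ops=2, Hiring=2, Finance=1, Ethics=3, IT=1, Audit=2. No two conflicting committees share a time slot.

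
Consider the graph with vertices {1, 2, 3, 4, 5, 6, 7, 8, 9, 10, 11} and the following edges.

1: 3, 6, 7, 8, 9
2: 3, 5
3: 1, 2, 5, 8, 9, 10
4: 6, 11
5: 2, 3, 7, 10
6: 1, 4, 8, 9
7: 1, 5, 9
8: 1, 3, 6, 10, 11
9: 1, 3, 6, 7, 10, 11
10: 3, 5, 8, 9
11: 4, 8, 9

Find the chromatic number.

1, 3, 8 are pairwise adjacent, so at least 3 colors are needed.
3 colors suffice: color a → {3, 6, 7, 11}; color b → {4, 5, 8, 9}; color c → {1, 2, 10}. Each edge has distinct colors on its endpoints.

3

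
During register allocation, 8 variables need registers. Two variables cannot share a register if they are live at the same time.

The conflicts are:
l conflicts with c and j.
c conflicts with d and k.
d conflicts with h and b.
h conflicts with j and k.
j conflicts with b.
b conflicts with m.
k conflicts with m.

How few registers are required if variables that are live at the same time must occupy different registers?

3

The cycle j-l-c-d-b-j has odd length 5, so it cannot be 2-colored; at least 3 registers are needed.
3 registers suffice: register 1 → {c, j, m}; register 2 → {l, d, k}; register 3 → {h, b}. Every pair that conflicts lands in different registers.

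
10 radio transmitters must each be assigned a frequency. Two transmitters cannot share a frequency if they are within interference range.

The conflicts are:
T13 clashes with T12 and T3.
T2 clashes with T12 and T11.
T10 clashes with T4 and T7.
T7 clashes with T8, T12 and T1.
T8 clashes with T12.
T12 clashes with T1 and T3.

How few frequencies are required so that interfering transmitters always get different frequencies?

3

T7, T8, T12 pairwise conflict, so at least 3 frequencies are needed.
Using 3 frequencies: T13=2, T2=2, T10=1, T4=2, T7=2, T8=3, T12=1, T11=1, T1=3, T3=3. Each listed conflict is separated.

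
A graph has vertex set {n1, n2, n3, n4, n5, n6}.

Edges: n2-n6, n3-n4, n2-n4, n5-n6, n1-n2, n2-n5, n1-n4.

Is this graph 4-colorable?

Yes

The chromatic number is 3. n2, n5, n6 are pairwise adjacent, so at least 3 colors are needed.
3 colors suffice: color R → {n2, n3}; color B → {n4, n5}; color G → {n1, n6}.
Since 4 ≥ 3, a proper 4-coloring certainly exists.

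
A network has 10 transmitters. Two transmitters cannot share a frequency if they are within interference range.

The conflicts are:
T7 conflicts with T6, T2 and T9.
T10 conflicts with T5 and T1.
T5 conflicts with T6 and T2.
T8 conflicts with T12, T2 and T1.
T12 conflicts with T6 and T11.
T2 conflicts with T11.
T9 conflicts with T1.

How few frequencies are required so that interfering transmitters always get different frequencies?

3

The cycle T8-T1-T10-T5-T2-T8 has odd length 5, so it cannot be 2-colored; at least 3 frequencies are needed.
A valid assignment using 3 frequencies: T7=2, T10=3, T5=2, T8=2, T12=1, T6=3, T2=1, T11=2, T9=3, T1=1. No two conflicting transmitters share a frequency.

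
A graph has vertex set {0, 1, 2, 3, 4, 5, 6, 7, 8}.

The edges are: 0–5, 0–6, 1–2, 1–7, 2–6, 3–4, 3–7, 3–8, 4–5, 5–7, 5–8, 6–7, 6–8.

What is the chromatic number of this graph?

2

4 and 5 are adjacent, so at least 2 colors are needed.
2 colors suffice: color a → {1, 3, 5, 6}; color b → {0, 2, 4, 7, 8}. No two adjacent vertices share a color.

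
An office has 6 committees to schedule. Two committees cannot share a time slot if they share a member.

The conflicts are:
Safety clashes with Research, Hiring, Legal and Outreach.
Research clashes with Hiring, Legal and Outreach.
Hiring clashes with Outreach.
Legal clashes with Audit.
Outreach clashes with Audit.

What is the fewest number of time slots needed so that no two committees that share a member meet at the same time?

4

Safety, Research, Hiring, Outreach are mutually in conflict, so at least 4 time slots are needed.
A valid assignment using 4 time slots: Safety=1, Research=2, Hiring=4, Legal=3, Outreach=3, Audit=1. Every pair that conflicts lands in different time slots.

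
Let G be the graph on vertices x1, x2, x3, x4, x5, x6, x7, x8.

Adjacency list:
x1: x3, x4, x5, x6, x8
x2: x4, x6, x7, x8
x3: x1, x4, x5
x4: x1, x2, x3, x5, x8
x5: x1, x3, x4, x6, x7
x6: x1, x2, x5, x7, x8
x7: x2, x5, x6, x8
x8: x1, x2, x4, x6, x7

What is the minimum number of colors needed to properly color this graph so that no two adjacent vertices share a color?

x2, x6, x7, x8 are mutually adjacent (a clique of size 4), so at least 4 colors are needed.
4 colors suffice: color 1 → {x4, x6}; color 2 → {x1, x7}; color 3 → {x5, x8}; color 4 → {x2, x3}. No two adjacent vertices share a color.

4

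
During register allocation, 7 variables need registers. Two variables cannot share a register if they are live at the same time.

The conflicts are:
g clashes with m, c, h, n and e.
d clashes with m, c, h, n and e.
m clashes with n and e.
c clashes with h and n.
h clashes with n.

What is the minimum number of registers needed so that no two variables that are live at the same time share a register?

4

g, c, h, n all conflict with each other, so at least 4 registers are needed.
A valid assignment using 4 registers: g=1, d=1, m=3, c=4, h=3, n=2, e=2. Every pair that conflicts lands in different registers.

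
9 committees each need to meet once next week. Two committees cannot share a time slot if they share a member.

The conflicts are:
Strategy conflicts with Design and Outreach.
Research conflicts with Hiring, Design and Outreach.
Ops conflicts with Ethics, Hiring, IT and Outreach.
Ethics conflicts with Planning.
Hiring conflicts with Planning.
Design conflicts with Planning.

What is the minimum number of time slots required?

Ethics and Planning conflict, so at least 2 time slots are needed.
2 time slots suffice: Strategy=1, Research=1, Ops=1, Ethics=2, Hiring=2, Design=2, Planning=1, IT=2, Outreach=2. Each listed conflict is separated.

2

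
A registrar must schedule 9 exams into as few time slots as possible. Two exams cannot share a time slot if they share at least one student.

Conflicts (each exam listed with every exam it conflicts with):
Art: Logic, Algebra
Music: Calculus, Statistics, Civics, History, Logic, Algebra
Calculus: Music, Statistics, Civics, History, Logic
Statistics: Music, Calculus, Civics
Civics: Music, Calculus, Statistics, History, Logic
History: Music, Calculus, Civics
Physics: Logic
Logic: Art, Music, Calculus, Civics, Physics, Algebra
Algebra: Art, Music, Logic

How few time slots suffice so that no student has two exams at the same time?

4

Music, Calculus, Statistics, Civics are mutually in conflict, so at least 4 time slots are needed.
A valid assignment using 4 time slots: Art=2, Music=2, Calculus=3, Statistics=1, Civics=4, History=1, Physics=2, Logic=1, Algebra=3. Each listed conflict is separated.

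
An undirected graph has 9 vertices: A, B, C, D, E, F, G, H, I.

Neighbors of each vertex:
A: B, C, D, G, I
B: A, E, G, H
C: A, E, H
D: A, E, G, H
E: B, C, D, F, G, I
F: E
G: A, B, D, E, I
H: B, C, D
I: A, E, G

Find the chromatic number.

3

E, G, I are mutually adjacent, so at least 3 colors are needed.
3 colors suffice: A=1, B=3, C=2, D=3, E=1, F=2, G=2, H=1, I=3. Each edge has distinct colors on its endpoints.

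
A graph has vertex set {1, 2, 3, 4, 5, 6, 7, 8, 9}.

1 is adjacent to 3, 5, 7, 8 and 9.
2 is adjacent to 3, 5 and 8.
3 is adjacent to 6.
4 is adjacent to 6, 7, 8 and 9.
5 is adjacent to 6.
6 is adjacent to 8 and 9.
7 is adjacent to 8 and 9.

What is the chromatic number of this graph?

3

4, 6, 8 form a triangle, so at least 3 colors are needed.
One proper 3-coloring: 1=green, 2=blue, 3=red, 4=green, 5=red, 6=blue, 7=blue, 8=red, 9=red. No two adjacent vertices share a color.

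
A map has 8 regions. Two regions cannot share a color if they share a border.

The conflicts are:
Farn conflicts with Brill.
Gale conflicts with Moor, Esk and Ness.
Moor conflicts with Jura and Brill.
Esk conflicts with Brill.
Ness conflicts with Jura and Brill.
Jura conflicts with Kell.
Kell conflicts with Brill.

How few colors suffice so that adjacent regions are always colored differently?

Gale and Esk conflict, so at least 2 colors are needed.
A valid assignment using 2 colors: Farn=2, Gale=1, Moor=2, Esk=2, Ness=2, Jura=1, Kell=2, Brill=1. No two conflicting regions share a color.

2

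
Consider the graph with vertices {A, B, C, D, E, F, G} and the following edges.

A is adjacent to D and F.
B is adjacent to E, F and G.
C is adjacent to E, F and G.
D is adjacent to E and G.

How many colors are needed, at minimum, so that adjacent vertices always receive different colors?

3

The cycle B-F-A-D-G-B has odd length 5, so it cannot be 2-colored; at least 3 colors are needed.
A valid assignment using 3 colors: A=3, B=2, C=2, D=2, E=1, F=1, G=1. Every edge joins two different colors.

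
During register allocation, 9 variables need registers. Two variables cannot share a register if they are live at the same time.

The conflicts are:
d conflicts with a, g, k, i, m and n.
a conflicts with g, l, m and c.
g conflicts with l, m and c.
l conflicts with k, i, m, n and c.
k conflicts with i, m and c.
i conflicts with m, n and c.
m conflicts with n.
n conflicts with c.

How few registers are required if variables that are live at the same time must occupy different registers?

l, k, i, c pairwise conflict, so at least 4 registers are needed.
4 registers suffice: d=1, a=3, g=4, l=1, k=4, i=3, m=2, n=4, c=2. No two conflicting variables share a register.

4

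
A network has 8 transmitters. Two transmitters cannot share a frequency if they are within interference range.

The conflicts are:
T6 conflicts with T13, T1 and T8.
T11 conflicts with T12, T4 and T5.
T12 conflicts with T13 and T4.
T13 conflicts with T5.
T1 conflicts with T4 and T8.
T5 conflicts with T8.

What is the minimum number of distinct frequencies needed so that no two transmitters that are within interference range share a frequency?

3

T6, T1, T8 pairwise conflict, so at least 3 frequencies are needed.
A valid assignment using 3 frequencies: T6=3, T11=3, T12=2, T13=1, T1=2, T4=1, T5=2, T8=1. No two conflicting transmitters share a frequency.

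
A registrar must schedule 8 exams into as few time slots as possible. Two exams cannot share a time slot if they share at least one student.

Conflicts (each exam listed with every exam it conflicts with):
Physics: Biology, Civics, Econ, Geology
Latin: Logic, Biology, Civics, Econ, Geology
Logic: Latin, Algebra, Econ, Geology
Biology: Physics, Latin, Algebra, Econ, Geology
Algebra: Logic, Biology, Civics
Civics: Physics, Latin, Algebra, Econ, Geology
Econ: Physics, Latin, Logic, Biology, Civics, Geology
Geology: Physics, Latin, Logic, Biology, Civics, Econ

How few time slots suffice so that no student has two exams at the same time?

Latin, Logic, Econ, Geology pairwise conflict, so at least 4 time slots are needed.
4 time slots suffice: time slot 1 → {Algebra, Econ}; time slot 2 → {Geology}; time slot 3 → {Physics, Latin}; time slot 4 → {Logic, Biology, Civics}. No two conflicting exams share a time slot.

4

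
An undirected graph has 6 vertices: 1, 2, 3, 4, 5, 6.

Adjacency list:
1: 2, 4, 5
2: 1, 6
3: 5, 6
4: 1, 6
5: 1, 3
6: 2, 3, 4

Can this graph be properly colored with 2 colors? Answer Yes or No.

The cycle 1-5-3-6-4-1 has odd length 5, so it cannot be 2-colored; at least 3 colors are needed.
So 2 colors are not enough.

No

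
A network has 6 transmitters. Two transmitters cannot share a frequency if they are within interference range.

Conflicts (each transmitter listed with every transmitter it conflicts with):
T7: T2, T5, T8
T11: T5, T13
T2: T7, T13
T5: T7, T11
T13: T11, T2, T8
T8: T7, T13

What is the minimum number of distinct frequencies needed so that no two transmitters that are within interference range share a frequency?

The cycle T13-T11-T5-T7-T8-T13 has odd length 5, so it cannot be 2-colored; at least 3 frequencies are needed.
3 frequencies suffice: frequency 1 → {T7, T13}; frequency 2 → {T2, T5, T8}; frequency 3 → {T11}. No two conflicting transmitters share a frequency.

3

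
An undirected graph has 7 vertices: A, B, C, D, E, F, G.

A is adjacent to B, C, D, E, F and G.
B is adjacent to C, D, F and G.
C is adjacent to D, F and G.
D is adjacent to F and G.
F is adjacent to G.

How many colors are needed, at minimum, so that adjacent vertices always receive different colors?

6

A, B, C, D, F, G form a clique, so at least 6 colors are needed.
6 colors suffice: A=1, B=3, C=6, D=2, E=2, F=5, G=4. No two adjacent vertices share a color.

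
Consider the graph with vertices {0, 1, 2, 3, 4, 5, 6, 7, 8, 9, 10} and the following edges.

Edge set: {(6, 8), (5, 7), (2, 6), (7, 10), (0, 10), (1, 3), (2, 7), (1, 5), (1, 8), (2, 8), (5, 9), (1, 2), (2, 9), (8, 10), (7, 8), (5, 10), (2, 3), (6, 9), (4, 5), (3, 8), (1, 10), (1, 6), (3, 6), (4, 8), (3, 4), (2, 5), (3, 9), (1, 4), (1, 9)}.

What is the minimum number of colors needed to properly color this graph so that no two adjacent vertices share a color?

1, 2, 3, 6, 8 form a clique, so at least 5 colors are needed.
5 colors suffice: color a → {0, 1, 7}; color b → {8, 9}; color c → {2, 4, 10}; color d → {3, 5}; color e → {6}. Each edge has distinct colors on its endpoints.

5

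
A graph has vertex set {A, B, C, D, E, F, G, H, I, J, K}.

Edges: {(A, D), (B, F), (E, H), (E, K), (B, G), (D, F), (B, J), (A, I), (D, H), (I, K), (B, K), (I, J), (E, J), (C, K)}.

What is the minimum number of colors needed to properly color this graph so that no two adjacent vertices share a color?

2

E and H are adjacent, so at least 2 colors are needed.
2 colors suffice: color 1 → {A, F, G, H, J, K}; color 2 → {B, C, D, E, I}. Each edge has distinct colors on its endpoints.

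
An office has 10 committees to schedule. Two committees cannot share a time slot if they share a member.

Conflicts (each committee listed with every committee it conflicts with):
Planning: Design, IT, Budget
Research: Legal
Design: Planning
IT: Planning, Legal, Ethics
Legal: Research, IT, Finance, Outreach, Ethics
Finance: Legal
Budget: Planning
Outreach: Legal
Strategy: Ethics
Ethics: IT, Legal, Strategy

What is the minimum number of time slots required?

IT, Legal, Ethics all conflict with each other, so at least 3 time slots are needed.
Using 3 time slots: Planning=1, Research=2, Design=2, IT=3, Legal=1, Finance=2, Budget=2, Outreach=2, Strategy=1, Ethics=2. Every pair that conflicts lands in different time slots.

3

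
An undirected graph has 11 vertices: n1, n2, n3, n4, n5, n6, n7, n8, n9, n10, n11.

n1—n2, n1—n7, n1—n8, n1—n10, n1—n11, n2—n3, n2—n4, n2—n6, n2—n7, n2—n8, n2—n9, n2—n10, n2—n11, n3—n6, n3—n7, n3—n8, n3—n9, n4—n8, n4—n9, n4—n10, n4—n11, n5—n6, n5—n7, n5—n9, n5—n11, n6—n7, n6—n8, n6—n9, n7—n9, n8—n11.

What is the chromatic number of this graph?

n2, n3, n6, n7, n9 are pairwise adjacent (a clique of size 5), so at least 5 colors are needed.
One proper 5-coloring: n1=green, n2=red, n3=purple, n4=green, n5=red, n6=green, n7=yellow, n8=blue, n9=blue, n10=blue, n11=yellow. No two adjacent vertices share a color.

5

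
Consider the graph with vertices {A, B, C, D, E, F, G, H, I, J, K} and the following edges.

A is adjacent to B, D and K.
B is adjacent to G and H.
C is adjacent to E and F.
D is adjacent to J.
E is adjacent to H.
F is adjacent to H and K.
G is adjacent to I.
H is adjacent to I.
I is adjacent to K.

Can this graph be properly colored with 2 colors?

No

The cycle H-B-A-K-I-H has odd length 5, so it cannot be 2-colored; at least 3 colors are needed.
So 2 colors are not enough.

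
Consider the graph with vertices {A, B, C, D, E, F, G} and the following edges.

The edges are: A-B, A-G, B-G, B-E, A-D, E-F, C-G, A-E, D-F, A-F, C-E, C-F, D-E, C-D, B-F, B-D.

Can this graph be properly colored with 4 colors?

A, B, D, E, F are pairwise adjacent (a clique of size 5), so at least 5 colors are needed.
So 4 colors are not enough.

No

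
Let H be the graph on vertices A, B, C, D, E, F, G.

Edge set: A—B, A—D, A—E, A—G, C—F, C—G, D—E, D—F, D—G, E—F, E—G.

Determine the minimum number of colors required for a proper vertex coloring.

A, D, E, G are mutually adjacent (a clique of size 4), so at least 4 colors are needed.
A valid assignment using 4 colors: A=3, B=1, C=2, D=4, E=2, F=1, G=1. Each edge has distinct colors on its endpoints.

4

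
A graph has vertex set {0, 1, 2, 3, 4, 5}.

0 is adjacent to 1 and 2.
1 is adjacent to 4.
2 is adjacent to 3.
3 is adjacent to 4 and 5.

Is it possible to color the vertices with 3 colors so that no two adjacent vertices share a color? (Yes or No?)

The chromatic number is 3. The cycle 0-1-4-3-2-0 has odd length 5, so it cannot be 2-colored; at least 3 colors are needed.
3 colors suffice: color red → {1, 3}; color blue → {2, 4, 5}; color green → {0}.
That is already a proper 3-coloring.

Yes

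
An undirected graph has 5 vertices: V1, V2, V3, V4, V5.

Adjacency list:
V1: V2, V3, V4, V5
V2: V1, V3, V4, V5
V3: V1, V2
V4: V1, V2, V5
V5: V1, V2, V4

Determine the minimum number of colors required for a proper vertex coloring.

4

V1, V2, V4, V5 are pairwise adjacent (a clique of size 4), so at least 4 colors are needed.
One proper 4-coloring: V1=2, V2=1, V3=3, V4=3, V5=4. No two adjacent vertices share a color.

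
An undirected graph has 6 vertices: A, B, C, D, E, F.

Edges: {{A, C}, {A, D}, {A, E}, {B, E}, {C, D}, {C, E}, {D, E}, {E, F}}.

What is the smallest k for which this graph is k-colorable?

A, C, D, E form a clique, so at least 4 colors are needed.
A valid assignment using 4 colors: A=yellow, B=blue, C=blue, D=green, E=red, F=blue. No two adjacent vertices share a color.

4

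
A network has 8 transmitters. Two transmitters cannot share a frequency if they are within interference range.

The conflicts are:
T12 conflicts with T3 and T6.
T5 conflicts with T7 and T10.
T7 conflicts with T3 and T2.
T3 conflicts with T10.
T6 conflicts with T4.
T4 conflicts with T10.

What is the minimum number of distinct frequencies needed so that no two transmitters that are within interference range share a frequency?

The cycle T6-T12-T3-T10-T4-T6 has odd length 5, so it cannot be 2-colored; at least 3 frequencies are needed.
3 frequencies suffice: frequency 1 → {T12, T7, T10}; frequency 2 → {T5, T3, T6, T2}; frequency 3 → {T4}. No two conflicting transmitters share a frequency.

3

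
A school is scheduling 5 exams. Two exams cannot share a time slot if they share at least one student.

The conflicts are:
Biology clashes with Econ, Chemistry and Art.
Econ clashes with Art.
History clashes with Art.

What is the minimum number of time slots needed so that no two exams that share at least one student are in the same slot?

Biology, Econ, Art pairwise conflict, so at least 3 time slots are needed.
3 time slots suffice: Biology=2, Econ=3, History=2, Chemistry=1, Art=1. Each listed conflict is separated.

3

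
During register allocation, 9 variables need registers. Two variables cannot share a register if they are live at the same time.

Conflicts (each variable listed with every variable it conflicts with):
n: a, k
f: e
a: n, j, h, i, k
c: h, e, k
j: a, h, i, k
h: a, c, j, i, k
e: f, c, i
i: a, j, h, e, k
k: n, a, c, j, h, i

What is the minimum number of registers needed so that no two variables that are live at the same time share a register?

a, j, h, i, k are mutually in conflict, so at least 5 registers are needed.
5 registers suffice: register 1 → {e, k}; register 2 → {n, f, c, i}; register 3 → {a}; register 4 → {h}; register 5 → {j}. No two conflicting variables share a register.

5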